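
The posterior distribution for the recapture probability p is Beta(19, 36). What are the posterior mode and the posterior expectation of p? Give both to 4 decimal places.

Mode = (19−1)/(19+36−2) = 18/53 = 0.3396.
Mean = 19/(19+36) = 19/55 = 0.3455.
Right-skewed posterior ⇒ mode < mean.

MAP = 0.3396, posterior mean = 0.3455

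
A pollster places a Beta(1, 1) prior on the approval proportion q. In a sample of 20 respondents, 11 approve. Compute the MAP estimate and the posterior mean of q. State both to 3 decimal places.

MAP: 0.550. Posterior mean: 0.545.

Posterior: Beta(1+11, 1+9) = Beta(12, 10).
Mode = (12−1)/(12+10−2) = 11/20 = 0.550.
Mean = 12/(12+10) = 12/22 = 0.545.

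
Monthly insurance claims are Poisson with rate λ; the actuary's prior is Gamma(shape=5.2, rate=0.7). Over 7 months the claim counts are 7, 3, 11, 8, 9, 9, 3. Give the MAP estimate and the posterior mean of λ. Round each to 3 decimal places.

Σ counts = 50. Posterior: Gamma(shape = 5.2+50 = 55.2, rate = 0.7+7 = 7.7).
Mode = (α−1)/β = 54.2/7.7 = 7.039.
Mean = α/β = 55.2/7.7 = 7.169.
Mean > mode: the posterior has a right tail.

MAP = 7.039; posterior mean = 7.169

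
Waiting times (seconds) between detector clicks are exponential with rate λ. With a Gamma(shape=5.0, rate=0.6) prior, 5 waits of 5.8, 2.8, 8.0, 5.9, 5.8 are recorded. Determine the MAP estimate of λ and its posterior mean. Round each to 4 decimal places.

MAP: 0.3114. Posterior mean: 0.3460.

Σ times = 28.3. Posterior: Gamma(shape = 5.0+5 = 10.0, rate = 0.6+28.3 = 28.9).
Mode = (α−1)/β = 9.0/28.9 = 0.3114.
Mean = α/β = 10.0/28.9 = 0.3460.
The posterior is right-skewed, so the mean exceeds the mode.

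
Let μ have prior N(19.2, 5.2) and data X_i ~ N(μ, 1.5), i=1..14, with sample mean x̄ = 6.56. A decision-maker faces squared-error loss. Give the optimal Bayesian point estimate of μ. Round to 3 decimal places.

Posterior for μ is Normal. Precision-weighted mean: (1/5.2·19.2 + 14/1.5·6.56) / (1/5.2 + 14/1.5) = 6.815.
A Normal posterior is symmetric, so mode = mean.
Squared-error loss ⇒ the optimal estimator is the posterior mean.

6.815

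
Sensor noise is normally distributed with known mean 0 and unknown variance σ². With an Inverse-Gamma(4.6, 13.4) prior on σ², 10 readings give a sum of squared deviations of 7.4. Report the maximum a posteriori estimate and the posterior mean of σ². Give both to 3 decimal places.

Posterior: Inverse-Gamma(shape = 4.6+10/2 = 9.6, scale = 13.4+7.4/2 = 17.1).
Mode = β/(α+1) = 17.1/10.6 = 1.613.
Mean = β/(α−1) = 17.1/8.6 = 1.988.

MAP = 1.613, posterior mean = 1.988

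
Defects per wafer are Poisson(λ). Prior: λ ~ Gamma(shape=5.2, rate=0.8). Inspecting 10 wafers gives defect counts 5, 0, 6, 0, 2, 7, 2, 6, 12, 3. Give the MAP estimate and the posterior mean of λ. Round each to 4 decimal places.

Σ counts = 43. Posterior: Gamma(shape = 5.2+43 = 48.2, rate = 0.8+10 = 10.8).
Mode = (α−1)/β = 47.2/10.8 = 4.3704.
Mean = α/β = 48.2/10.8 = 4.4630.
Mean > mode: the posterior has a right tail.

MAP = 4.3704, posterior mean = 4.4630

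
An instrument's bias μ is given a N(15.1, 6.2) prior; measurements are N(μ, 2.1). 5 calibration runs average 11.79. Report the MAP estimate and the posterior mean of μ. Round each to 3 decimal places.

Posterior for μ is Normal. Precision-weighted mean: (1/6.2·15.1 + 5/2.1·11.79) / (1/6.2 + 5/2.1) = 12.000.
A Normal posterior is symmetric, so mode = mean.

μ_MAP = 12.000, E[μ|data] = 12.000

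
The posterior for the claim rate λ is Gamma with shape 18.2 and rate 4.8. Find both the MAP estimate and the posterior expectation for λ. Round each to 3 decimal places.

Mode = (α−1)/β = 17.2/4.8 = 3.583.
Mean = α/β = 18.2/4.8 = 3.792.
Right-skewed posterior ⇒ mode < mean.

λ_MAP = 3.583, E[λ|data] = 3.792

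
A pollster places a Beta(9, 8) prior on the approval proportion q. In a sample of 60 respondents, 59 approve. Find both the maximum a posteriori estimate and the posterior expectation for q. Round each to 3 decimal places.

MAP = 0.893, posterior mean = 0.883

Posterior: Beta(9+59, 8+1) = Beta(68, 9).
Mode = (68−1)/(68+9−2) = 67/75 = 0.893.
Mean = 68/(68+9) = 68/77 = 0.883.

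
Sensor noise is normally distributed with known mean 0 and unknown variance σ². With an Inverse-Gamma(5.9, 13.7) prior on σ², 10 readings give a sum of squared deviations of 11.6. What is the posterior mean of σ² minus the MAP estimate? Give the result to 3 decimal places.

0.331

Posterior: Inverse-Gamma(shape = 5.9+10/2 = 10.9, scale = 13.7+11.6/2 = 19.5).
Mode = β/(α+1) = 19.5/11.9 = 1.639.
Mean = β/(α−1) = 19.5/9.9 = 1.970.
Difference = 1.970 − 1.639 = 0.331.
The posterior is right-skewed, so the mean exceeds the mode.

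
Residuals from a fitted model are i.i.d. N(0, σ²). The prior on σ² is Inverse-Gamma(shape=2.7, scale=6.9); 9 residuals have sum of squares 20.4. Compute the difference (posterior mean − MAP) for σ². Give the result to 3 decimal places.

Posterior: Inverse-Gamma(shape = 2.7+9/2 = 7.2, scale = 6.9+20.4/2 = 17.1).
Mode = β/(α+1) = 17.1/8.2 = 2.085.
Mean = β/(α−1) = 17.1/6.2 = 2.758.
Difference = 2.758 − 2.085 = 0.673.

0.673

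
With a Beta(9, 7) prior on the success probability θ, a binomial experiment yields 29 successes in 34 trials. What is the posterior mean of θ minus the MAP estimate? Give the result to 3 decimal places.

-0.011

Posterior: Beta(9+29, 7+5) = Beta(38, 12).
Mode = (38−1)/(38+12−2) = 37/48 = 0.771.
Mean = 38/(38+12) = 38/50 = 0.760.
Difference = 0.760 − 0.771 = -0.011.
Left-skewed posterior ⇒ mean < mode.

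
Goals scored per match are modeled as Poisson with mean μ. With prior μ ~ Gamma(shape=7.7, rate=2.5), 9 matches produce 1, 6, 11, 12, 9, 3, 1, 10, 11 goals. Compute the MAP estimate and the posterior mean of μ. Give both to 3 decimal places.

Σ counts = 64. Posterior: Gamma(shape = 7.7+64 = 71.7, rate = 2.5+9 = 11.5).
Mode = (α−1)/β = 70.7/11.5 = 6.148.
Mean = α/β = 71.7/11.5 = 6.235.

MAP estimate = 6.148, posterior mean = 6.235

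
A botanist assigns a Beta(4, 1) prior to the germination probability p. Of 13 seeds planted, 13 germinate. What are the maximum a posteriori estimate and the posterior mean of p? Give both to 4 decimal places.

Posterior: Beta(4+13, 1+0) = Beta(17, 1).
Since β = 1 ≤ 1 and α > 1, the Beta density is monotone increasing on [0,1]; the mode is at 1.
Mean = 17/(17+1) = 0.9444.
The posterior is left-skewed, so the mode exceeds the mean.

maximum a posteriori estimate = 1.0000, posterior mean = 0.9444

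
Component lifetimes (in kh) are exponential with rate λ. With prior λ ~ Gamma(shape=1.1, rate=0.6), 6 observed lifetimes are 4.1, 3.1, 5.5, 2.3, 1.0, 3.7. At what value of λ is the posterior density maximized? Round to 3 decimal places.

0.300

Σ times = 19.7. Posterior: Gamma(shape = 1.1+6 = 7.1, rate = 0.6+19.7 = 20.3).
Mode = (α−1)/β = 6.1/20.3 = 0.300.
Mean = α/β = 7.1/20.3 = 0.350.
This is the posterior mode — the MAP estimate.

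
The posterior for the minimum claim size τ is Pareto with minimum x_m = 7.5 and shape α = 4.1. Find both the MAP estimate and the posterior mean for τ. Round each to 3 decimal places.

The Pareto density is strictly decreasing on [x_m, ∞), so the mode is x_m = 7.500.
Mean = α·x_m/(α−1) = 4.1·7.5/3.1 = 9.919.

MAP = 7.500; posterior mean = 9.919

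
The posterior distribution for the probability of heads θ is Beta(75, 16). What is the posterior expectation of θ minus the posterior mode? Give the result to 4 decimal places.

Mode = (75−1)/(75+16−2) = 74/89 = 0.8315.
Mean = 75/(75+16) = 75/91 = 0.8242.
Difference = 0.8242 − 0.8315 = -0.0073.

-0.0073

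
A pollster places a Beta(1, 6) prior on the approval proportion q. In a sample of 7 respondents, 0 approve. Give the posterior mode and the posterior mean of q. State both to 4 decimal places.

Posterior: Beta(1+0, 6+7) = Beta(1, 13).
Since α = 1 ≤ 1 and β > 1, the Beta density is monotone decreasing on [0,1]; the mode is at 0.
Mean = 1/(1+13) = 0.0714.

MAP: 0.0000. Posterior mean: 0.0714.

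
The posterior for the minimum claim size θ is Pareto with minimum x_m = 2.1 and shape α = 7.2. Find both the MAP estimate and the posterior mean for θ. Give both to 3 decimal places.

θ_MAP = 2.100, E[θ|data] = 2.439

The Pareto density is strictly decreasing on [x_m, ∞), so the mode is x_m = 2.100.
Mean = α·x_m/(α−1) = 7.2·2.1/6.2 = 2.439.
The mean is pulled above the mode by the posterior's right skew.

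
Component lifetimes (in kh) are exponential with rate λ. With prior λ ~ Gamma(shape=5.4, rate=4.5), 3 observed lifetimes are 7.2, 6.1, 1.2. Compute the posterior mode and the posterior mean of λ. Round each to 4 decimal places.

Σ times = 14.5. Posterior: Gamma(shape = 5.4+3 = 8.4, rate = 4.5+14.5 = 19.0).
Mode = (α−1)/β = 7.4/19.0 = 0.3895.
Mean = α/β = 8.4/19.0 = 0.4421.
Right-skewed posterior ⇒ mode < mean.

posterior mode = 0.3895, posterior mean = 0.4421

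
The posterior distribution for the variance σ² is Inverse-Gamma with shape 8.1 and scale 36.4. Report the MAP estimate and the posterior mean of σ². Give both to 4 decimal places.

MAP: 4.0000. Posterior mean: 5.1268.

Mode = β/(α+1) = 36.4/9.1 = 4.0000.
Mean = β/(α−1) = 36.4/7.1 = 5.1268.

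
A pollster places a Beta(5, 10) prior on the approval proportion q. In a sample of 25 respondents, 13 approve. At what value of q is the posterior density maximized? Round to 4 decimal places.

Posterior: Beta(5+13, 10+12) = Beta(18, 22).
Mode = (18−1)/(18+22−2) = 17/38 = 0.4474.
Mean = 18/(18+22) = 18/40 = 0.4500.
This is the posterior mode — the MAP estimate.

0.4474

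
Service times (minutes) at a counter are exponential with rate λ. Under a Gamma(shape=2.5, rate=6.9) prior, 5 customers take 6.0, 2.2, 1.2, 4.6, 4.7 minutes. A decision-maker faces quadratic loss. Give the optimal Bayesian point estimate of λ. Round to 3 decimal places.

0.293

Σ times = 18.7. Posterior: Gamma(shape = 2.5+5 = 7.5, rate = 6.9+18.7 = 25.6).
Mode = (α−1)/β = 6.5/25.6 = 0.254.
Mean = α/β = 7.5/25.6 = 0.293.
Quadratic loss ⇒ the optimal estimator is the posterior mean.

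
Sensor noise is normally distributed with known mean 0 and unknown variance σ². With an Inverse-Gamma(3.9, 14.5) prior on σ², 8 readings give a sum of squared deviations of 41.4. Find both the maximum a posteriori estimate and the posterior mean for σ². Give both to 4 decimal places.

MAP: 3.9551. Posterior mean: 5.1014.

Posterior: Inverse-Gamma(shape = 3.9+8/2 = 7.9, scale = 14.5+41.4/2 = 35.2).
Mode = β/(α+1) = 35.2/8.9 = 3.9551.
Mean = β/(α−1) = 35.2/6.9 = 5.1014.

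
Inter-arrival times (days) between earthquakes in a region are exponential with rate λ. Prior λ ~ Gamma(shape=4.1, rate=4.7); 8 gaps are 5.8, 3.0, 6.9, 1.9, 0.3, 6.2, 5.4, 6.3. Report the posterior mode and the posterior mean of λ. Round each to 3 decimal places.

Σ times = 35.8. Posterior: Gamma(shape = 4.1+8 = 12.1, rate = 4.7+35.8 = 40.5).
Mode = (α−1)/β = 11.1/40.5 = 0.274.
Mean = α/β = 12.1/40.5 = 0.299.

posterior mode = 0.274, posterior mean = 0.299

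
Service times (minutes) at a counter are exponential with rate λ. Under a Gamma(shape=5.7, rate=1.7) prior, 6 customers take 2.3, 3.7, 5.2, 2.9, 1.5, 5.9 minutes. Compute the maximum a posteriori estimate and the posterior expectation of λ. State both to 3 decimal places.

Σ times = 21.5. Posterior: Gamma(shape = 5.7+6 = 11.7, rate = 1.7+21.5 = 23.2).
Mode = (α−1)/β = 10.7/23.2 = 0.461.
Mean = α/β = 11.7/23.2 = 0.504.

MAP: 0.461. Posterior mean: 0.504.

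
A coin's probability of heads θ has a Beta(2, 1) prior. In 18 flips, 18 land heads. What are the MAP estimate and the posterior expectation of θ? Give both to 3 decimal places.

Posterior: Beta(2+18, 1+0) = Beta(20, 1).
Since β = 1 ≤ 1 and α > 1, the Beta density is monotone increasing on [0,1]; the mode is at 1.
Mean = 20/(20+1) = 0.952.

MAP = 1.000; posterior mean = 0.952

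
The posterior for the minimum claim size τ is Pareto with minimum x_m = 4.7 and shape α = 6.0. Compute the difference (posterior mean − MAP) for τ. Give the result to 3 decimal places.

0.940

The Pareto density is strictly decreasing on [x_m, ∞), so the mode is x_m = 4.700.
Mean = α·x_m/(α−1) = 6.0·4.7/5.0 = 5.640.
Difference = 5.640 − 4.700 = 0.940.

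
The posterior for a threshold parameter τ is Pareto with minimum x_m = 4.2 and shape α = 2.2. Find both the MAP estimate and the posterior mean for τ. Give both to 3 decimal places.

MAP: 4.200. Posterior mean: 7.700.

The Pareto density is strictly decreasing on [x_m, ∞), so the mode is x_m = 4.200.
Mean = α·x_m/(α−1) = 2.2·4.2/1.2 = 7.700.
Right-skewed posterior ⇒ mode < mean.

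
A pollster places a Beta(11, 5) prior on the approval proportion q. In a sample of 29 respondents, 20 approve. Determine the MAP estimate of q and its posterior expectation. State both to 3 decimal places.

Posterior: Beta(11+20, 5+9) = Beta(31, 14).
Mode = (31−1)/(31+14−2) = 30/43 = 0.698.
Mean = 31/(31+14) = 31/45 = 0.689.

MAP estimate = 0.698, posterior expectation = 0.689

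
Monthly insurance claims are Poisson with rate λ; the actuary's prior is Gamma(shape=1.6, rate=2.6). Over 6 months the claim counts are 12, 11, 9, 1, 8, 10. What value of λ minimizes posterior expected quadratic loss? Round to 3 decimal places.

Σ counts = 51. Posterior: Gamma(shape = 1.6+51 = 52.6, rate = 2.6+6 = 8.6).
Mode = (α−1)/β = 51.6/8.6 = 6.000.
Mean = α/β = 52.6/8.6 = 6.116.
Quadratic loss ⇒ the optimal estimator is the posterior mean.

6.116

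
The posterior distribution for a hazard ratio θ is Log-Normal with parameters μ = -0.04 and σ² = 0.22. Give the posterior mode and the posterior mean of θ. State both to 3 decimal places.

MAP = 0.771; posterior mean = 1.073

Mode = exp(μ − σ²) = exp(-0.26) = 0.771.
Mean = exp(μ + σ²/2) = exp(0.070) = 1.073.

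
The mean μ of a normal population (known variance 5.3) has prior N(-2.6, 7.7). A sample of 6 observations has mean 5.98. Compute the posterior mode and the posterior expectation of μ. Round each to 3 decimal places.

Posterior for μ is Normal. Precision-weighted mean: (1/7.7·-2.6 + 6/5.3·5.98) / (1/7.7 + 6/5.3) = 5.097.
A Normal posterior is symmetric, so mode = mean.

μ_MAP = 5.097, E[μ|data] = 5.097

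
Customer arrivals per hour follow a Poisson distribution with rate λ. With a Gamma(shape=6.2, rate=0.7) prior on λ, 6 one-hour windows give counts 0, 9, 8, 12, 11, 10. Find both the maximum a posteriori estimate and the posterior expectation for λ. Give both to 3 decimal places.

λ_MAP = 8.239, E[λ|data] = 8.388

Σ counts = 50. Posterior: Gamma(shape = 6.2+50 = 56.2, rate = 0.7+6 = 6.7).
Mode = (α−1)/β = 55.2/6.7 = 8.239.
Mean = α/β = 56.2/6.7 = 8.388.
The posterior is right-skewed, so the mean exceeds the mode.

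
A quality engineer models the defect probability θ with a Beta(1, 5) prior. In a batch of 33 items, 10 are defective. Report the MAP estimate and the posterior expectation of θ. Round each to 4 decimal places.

MAP = 0.2703; posterior mean = 0.2821

Posterior: Beta(1+10, 5+23) = Beta(11, 28).
Mode = (11−1)/(11+28−2) = 10/37 = 0.2703.
Mean = 11/(11+28) = 11/39 = 0.2821.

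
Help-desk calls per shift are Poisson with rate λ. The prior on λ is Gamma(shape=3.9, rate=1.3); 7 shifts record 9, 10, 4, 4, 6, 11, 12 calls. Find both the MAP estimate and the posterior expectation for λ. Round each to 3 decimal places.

MAP = 7.096; posterior mean = 7.217

Σ counts = 56. Posterior: Gamma(shape = 3.9+56 = 59.9, rate = 1.3+7 = 8.3).
Mode = (α−1)/β = 58.9/8.3 = 7.096.
Mean = α/β = 59.9/8.3 = 7.217.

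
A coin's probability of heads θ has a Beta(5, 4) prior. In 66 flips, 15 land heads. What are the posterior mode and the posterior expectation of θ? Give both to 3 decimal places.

Posterior: Beta(5+15, 4+51) = Beta(20, 55).
Mode = (20−1)/(20+55−2) = 19/73 = 0.260.
Mean = 20/(20+55) = 20/75 = 0.267.

θ_MAP = 0.260, E[θ|data] = 0.267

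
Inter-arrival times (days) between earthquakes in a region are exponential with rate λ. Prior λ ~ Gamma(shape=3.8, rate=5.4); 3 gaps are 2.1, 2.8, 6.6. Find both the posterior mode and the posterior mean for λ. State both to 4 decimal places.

Σ times = 11.5. Posterior: Gamma(shape = 3.8+3 = 6.8, rate = 5.4+11.5 = 16.9).
Mode = (α−1)/β = 5.8/16.9 = 0.3432.
Mean = α/β = 6.8/16.9 = 0.4024.
Mean > mode: the posterior has a right tail.

MAP: 0.3432. Posterior mean: 0.4024.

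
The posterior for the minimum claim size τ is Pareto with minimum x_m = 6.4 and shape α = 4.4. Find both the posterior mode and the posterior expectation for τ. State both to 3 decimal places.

MAP: 6.400. Posterior mean: 8.282.

The Pareto density is strictly decreasing on [x_m, ∞), so the mode is x_m = 6.400.
Mean = α·x_m/(α−1) = 4.4·6.4/3.4 = 8.282.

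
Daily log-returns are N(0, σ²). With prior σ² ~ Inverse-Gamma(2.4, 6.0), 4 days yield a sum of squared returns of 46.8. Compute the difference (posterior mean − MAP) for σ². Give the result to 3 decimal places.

Posterior: Inverse-Gamma(shape = 2.4+4/2 = 4.4, scale = 6.0+46.8/2 = 29.4).
Mode = β/(α+1) = 29.4/5.4 = 5.444.
Mean = β/(α−1) = 29.4/3.4 = 8.647.
Difference = 8.647 − 5.444 = 3.203.
The mean is pulled above the mode by the posterior's right skew.

3.203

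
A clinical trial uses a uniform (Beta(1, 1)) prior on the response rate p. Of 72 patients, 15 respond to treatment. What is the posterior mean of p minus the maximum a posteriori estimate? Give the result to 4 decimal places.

0.0079

Posterior: Beta(1+15, 1+57) = Beta(16, 58).
Mode = (16−1)/(16+58−2) = 15/72 = 0.2083.
With a flat prior the MAP equals the MLE, 15/72.
Mean = 16/(16+58) = 16/74 = 0.2162.
Difference = 0.2162 − 0.2083 = 0.0079.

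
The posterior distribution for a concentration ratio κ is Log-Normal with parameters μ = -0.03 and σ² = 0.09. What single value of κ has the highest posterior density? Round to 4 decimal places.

0.8869

Mode = exp(μ − σ²) = exp(-0.12) = 0.8869.
Mean = exp(μ + σ²/2) = exp(0.015) = 1.0151.
This is the posterior mode — the MAP estimate.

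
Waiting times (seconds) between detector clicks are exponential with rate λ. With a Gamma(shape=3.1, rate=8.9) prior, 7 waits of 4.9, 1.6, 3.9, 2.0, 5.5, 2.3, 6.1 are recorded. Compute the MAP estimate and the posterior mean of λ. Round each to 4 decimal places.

λ_MAP = 0.2585, E[λ|data] = 0.2869

Σ times = 26.3. Posterior: Gamma(shape = 3.1+7 = 10.1, rate = 8.9+26.3 = 35.2).
Mode = (α−1)/β = 9.1/35.2 = 0.2585.
Mean = α/β = 10.1/35.2 = 0.2869.
The mean is pulled above the mode by the posterior's right skew.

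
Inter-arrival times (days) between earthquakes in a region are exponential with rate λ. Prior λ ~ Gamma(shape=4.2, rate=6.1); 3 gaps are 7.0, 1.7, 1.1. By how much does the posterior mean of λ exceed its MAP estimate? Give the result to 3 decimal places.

Σ times = 9.8. Posterior: Gamma(shape = 4.2+3 = 7.2, rate = 6.1+9.8 = 15.9).
Mode = (α−1)/β = 6.2/15.9 = 0.390.
Mean = α/β = 7.2/15.9 = 0.453.
Difference = 0.453 − 0.390 = 0.063.
The mean is pulled above the mode by the posterior's right skew.

0.063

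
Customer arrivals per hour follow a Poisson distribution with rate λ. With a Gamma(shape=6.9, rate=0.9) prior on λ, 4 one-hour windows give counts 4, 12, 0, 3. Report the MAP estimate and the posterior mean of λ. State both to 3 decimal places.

λ_MAP = 5.082, E[λ|data] = 5.286

Σ counts = 19. Posterior: Gamma(shape = 6.9+19 = 25.9, rate = 0.9+4 = 4.9).
Mode = (α−1)/β = 24.9/4.9 = 5.082.
Mean = α/β = 25.9/4.9 = 5.286.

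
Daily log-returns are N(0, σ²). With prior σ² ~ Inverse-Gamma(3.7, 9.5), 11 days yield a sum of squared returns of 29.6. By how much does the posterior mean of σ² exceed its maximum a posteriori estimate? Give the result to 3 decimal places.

Posterior: Inverse-Gamma(shape = 3.7+11/2 = 9.2, scale = 9.5+29.6/2 = 24.3).
Mode = β/(α+1) = 24.3/10.2 = 2.382.
Mean = β/(α−1) = 24.3/8.2 = 2.963.
Difference = 2.963 − 2.382 = 0.581.

0.581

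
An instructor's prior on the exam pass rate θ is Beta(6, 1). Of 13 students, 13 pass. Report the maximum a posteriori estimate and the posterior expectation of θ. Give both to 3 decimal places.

MAP = 1.000; posterior mean = 0.950

Posterior: Beta(6+13, 1+0) = Beta(19, 1).
Since β = 1 ≤ 1 and α > 1, the Beta density is monotone increasing on [0,1]; the mode is at 1.
Mean = 19/(19+1) = 0.950.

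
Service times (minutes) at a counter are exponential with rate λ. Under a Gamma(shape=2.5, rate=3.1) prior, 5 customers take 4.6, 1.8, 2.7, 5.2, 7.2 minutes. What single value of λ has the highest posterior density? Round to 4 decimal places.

Σ times = 21.5. Posterior: Gamma(shape = 2.5+5 = 7.5, rate = 3.1+21.5 = 24.6).
Mode = (α−1)/β = 6.5/24.6 = 0.2642.
Mean = α/β = 7.5/24.6 = 0.3049.
This is the posterior mode — the MAP estimate.

0.2642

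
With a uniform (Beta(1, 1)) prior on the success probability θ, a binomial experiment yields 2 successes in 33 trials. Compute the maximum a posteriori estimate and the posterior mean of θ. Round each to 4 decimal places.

MAP = 0.0606; posterior mean = 0.0857

Posterior: Beta(1+2, 1+31) = Beta(3, 32).
Mode = (3−1)/(3+32−2) = 2/33 = 0.0606.
Mean = 3/(3+32) = 3/35 = 0.0857.
The mean is pulled above the mode by the posterior's right skew.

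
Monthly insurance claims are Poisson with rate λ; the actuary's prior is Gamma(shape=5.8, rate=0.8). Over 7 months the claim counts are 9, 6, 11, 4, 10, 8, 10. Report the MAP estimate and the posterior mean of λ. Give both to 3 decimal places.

MAP estimate = 8.051, posterior mean = 8.179

Σ counts = 58. Posterior: Gamma(shape = 5.8+58 = 63.8, rate = 0.8+7 = 7.8).
Mode = (α−1)/β = 62.8/7.8 = 8.051.
Mean = α/β = 63.8/7.8 = 8.179.
The posterior is right-skewed, so the mean exceeds the mode.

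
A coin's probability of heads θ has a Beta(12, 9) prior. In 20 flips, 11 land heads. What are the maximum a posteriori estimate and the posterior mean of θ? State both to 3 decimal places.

Posterior: Beta(12+11, 9+9) = Beta(23, 18).
Mode = (23−1)/(23+18−2) = 22/39 = 0.564.
Mean = 23/(23+18) = 23/41 = 0.561.
Left-skewed posterior ⇒ mean < mode.

MAP: 0.564. Posterior mean: 0.561.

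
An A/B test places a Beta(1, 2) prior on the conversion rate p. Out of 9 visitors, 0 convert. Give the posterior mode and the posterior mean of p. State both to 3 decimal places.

MAP: 0.000. Posterior mean: 0.083.

Posterior: Beta(1+0, 2+9) = Beta(1, 11).
Since α = 1 ≤ 1 and β > 1, the Beta density is monotone decreasing on [0,1]; the mode is at 0.
Mean = 1/(1+11) = 0.083.
The posterior is right-skewed, so the mean exceeds the mode.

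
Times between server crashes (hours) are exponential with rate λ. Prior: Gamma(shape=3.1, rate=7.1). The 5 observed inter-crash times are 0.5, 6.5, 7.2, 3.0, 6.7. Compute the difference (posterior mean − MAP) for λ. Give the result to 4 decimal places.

Σ times = 23.9. Posterior: Gamma(shape = 3.1+5 = 8.1, rate = 7.1+23.9 = 31.0).
Mode = (α−1)/β = 7.1/31.0 = 0.2290.
Mean = α/β = 8.1/31.0 = 0.2613.
Difference = 0.2613 − 0.2290 = 0.0323.

0.0323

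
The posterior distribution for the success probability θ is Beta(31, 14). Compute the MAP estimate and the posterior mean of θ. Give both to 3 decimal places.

Mode = (31−1)/(31+14−2) = 30/43 = 0.698.
Mean = 31/(31+14) = 31/45 = 0.689.

MAP = 0.698; posterior mean = 0.689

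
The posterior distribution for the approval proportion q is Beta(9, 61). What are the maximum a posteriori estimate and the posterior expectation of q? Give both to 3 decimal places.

Mode = (9−1)/(9+61−2) = 8/68 = 0.118.
Mean = 9/(9+61) = 9/70 = 0.129.
Right-skewed posterior ⇒ mode < mean.

MAP = 0.118, posterior mean = 0.129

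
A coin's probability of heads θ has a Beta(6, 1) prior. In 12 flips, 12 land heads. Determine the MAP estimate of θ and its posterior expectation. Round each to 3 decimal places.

MAP = 1.000; posterior mean = 0.947

Posterior: Beta(6+12, 1+0) = Beta(18, 1).
Since β = 1 ≤ 1 and α > 1, the Beta density is monotone increasing on [0,1]; the mode is at 1.
Mean = 18/(18+1) = 0.947.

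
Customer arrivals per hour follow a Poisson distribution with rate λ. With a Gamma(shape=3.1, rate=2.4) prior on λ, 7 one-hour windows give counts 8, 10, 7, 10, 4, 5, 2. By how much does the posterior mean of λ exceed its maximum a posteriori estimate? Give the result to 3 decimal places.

Σ counts = 46. Posterior: Gamma(shape = 3.1+46 = 49.1, rate = 2.4+7 = 9.4).
Mode = (α−1)/β = 48.1/9.4 = 5.117.
Mean = α/β = 49.1/9.4 = 5.223.
Difference = 5.223 − 5.117 = 0.106.

0.106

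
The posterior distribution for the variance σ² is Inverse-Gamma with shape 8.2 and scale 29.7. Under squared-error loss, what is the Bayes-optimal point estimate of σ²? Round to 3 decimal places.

4.125

Mode = β/(α+1) = 29.7/9.2 = 3.228.
Mean = β/(α−1) = 29.7/7.2 = 4.125.
Squared-error loss ⇒ the optimal estimator is the posterior mean.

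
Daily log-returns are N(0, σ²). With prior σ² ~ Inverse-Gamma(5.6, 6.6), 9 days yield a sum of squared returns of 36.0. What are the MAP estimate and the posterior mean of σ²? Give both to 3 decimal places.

MAP = 2.216; posterior mean = 2.703

Posterior: Inverse-Gamma(shape = 5.6+9/2 = 10.1, scale = 6.6+36.0/2 = 24.6).
Mode = β/(α+1) = 24.6/11.1 = 2.216.
Mean = β/(α−1) = 24.6/9.1 = 2.703.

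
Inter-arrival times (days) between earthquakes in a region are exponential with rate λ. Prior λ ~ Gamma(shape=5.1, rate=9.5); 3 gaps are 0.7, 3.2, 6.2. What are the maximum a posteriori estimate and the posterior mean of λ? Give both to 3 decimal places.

MAP = 0.362, posterior mean = 0.413

Σ times = 10.1. Posterior: Gamma(shape = 5.1+3 = 8.1, rate = 9.5+10.1 = 19.6).
Mode = (α−1)/β = 7.1/19.6 = 0.362.
Mean = α/β = 8.1/19.6 = 0.413.
Mean > mode: the posterior has a right tail.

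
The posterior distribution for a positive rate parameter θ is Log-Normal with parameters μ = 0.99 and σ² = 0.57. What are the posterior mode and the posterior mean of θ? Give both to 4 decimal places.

posterior mode = 1.5220, posterior mean = 3.5787

Mode = exp(μ − σ²) = exp(0.42) = 1.5220.
Mean = exp(μ + σ²/2) = exp(1.275) = 3.5787.
The mean is pulled above the mode by the posterior's right skew.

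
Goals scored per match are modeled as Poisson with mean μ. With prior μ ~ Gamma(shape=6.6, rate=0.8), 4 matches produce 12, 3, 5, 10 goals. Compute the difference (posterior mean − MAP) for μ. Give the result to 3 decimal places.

0.208

Σ counts = 30. Posterior: Gamma(shape = 6.6+30 = 36.6, rate = 0.8+4 = 4.8).
Mode = (α−1)/β = 35.6/4.8 = 7.417.
Mean = α/β = 36.6/4.8 = 7.625.
Difference = 7.625 − 7.417 = 0.208.
Mean > mode: the posterior has a right tail.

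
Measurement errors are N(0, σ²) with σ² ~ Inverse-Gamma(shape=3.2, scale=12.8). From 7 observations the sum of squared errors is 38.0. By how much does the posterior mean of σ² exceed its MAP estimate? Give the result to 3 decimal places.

Posterior: Inverse-Gamma(shape = 3.2+7/2 = 6.7, scale = 12.8+38.0/2 = 31.8).
Mode = β/(α+1) = 31.8/7.7 = 4.130.
Mean = β/(α−1) = 31.8/5.7 = 5.579.
Difference = 5.579 − 4.130 = 1.449.

1.449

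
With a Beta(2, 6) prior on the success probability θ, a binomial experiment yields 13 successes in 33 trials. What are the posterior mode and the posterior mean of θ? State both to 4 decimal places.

Posterior: Beta(2+13, 6+20) = Beta(15, 26).
Mode = (15−1)/(15+26−2) = 14/39 = 0.3590.
Mean = 15/(15+26) = 15/41 = 0.3659.

MAP = 0.3590, posterior mean = 0.3659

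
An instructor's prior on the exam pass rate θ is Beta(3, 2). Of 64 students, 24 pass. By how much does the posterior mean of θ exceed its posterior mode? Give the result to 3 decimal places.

Posterior: Beta(3+24, 2+40) = Beta(27, 42).
Mode = (27−1)/(27+42−2) = 26/67 = 0.388.
Mean = 27/(27+42) = 27/69 = 0.391.
Difference = 0.391 − 0.388 = 0.003.

0.003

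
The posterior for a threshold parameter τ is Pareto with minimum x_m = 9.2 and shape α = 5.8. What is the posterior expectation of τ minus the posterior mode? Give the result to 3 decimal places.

The Pareto density is strictly decreasing on [x_m, ∞), so the mode is x_m = 9.200.
Mean = α·x_m/(α−1) = 5.8·9.2/4.8 = 11.117.
Difference = 11.117 − 9.200 = 1.917.

1.917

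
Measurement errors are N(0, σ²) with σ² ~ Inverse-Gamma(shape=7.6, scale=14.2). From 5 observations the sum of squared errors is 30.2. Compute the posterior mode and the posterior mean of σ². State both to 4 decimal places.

σ²_MAP = 2.6396, E[σ²|data] = 3.2198

Posterior: Inverse-Gamma(shape = 7.6+5/2 = 10.1, scale = 14.2+30.2/2 = 29.3).
Mode = β/(α+1) = 29.3/11.1 = 2.6396.
Mean = β/(α−1) = 29.3/9.1 = 3.2198.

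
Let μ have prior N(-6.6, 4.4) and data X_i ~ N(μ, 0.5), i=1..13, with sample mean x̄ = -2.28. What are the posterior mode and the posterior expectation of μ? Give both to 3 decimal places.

Posterior for μ is Normal. Precision-weighted mean: (1/4.4·-6.6 + 13/0.5·-2.28) / (1/4.4 + 13/0.5) = -2.317.
A Normal posterior is symmetric, so mode = mean.

posterior mode = -2.317, posterior expectation = -2.317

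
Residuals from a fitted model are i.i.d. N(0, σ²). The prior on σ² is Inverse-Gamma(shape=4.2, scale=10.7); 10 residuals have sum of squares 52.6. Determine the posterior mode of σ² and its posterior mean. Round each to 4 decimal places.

σ²_MAP = 3.6275, E[σ²|data] = 4.5122

Posterior: Inverse-Gamma(shape = 4.2+10/2 = 9.2, scale = 10.7+52.6/2 = 37.0).
Mode = β/(α+1) = 37.0/10.2 = 3.6275.
Mean = β/(α−1) = 37.0/8.2 = 4.5122.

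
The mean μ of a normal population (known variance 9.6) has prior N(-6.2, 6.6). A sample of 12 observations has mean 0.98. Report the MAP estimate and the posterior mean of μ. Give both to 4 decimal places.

Posterior for μ is Normal. Precision-weighted mean: (1/6.6·-6.2 + 12/9.6·0.98) / (1/6.6 + 12/9.6) = 0.2038.
A Normal posterior is symmetric, so mode = mean.

MAP = 0.2038; posterior mean = 0.2038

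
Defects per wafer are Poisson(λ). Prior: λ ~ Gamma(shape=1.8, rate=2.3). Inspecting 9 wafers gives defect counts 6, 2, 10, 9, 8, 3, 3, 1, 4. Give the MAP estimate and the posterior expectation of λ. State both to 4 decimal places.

MAP: 4.1416. Posterior mean: 4.2301.

Σ counts = 46. Posterior: Gamma(shape = 1.8+46 = 47.8, rate = 2.3+9 = 11.3).
Mode = (α−1)/β = 46.8/11.3 = 4.1416.
Mean = α/β = 47.8/11.3 = 4.2301.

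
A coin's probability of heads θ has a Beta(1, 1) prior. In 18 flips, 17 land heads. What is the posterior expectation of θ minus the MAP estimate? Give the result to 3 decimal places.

Posterior: Beta(1+17, 1+1) = Beta(18, 2).
Mode = (18−1)/(18+2−2) = 17/18 = 0.944.
With a flat prior the MAP equals the MLE, 17/18.
Mean = 18/(18+2) = 18/20 = 0.900.
Difference = 0.900 − 0.944 = -0.044.
The posterior is left-skewed, so the mode exceeds the mean.

-0.044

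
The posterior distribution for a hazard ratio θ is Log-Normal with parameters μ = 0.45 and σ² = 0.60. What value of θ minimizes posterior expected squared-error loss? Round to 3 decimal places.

Mode = exp(μ − σ²) = exp(-0.15) = 0.861.
Mean = exp(μ + σ²/2) = exp(0.750) = 2.117.
Squared-error loss ⇒ the optimal estimator is the posterior mean.

2.117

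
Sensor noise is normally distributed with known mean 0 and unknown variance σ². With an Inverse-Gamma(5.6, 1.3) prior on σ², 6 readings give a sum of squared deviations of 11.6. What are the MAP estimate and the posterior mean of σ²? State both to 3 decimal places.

Posterior: Inverse-Gamma(shape = 5.6+6/2 = 8.6, scale = 1.3+11.6/2 = 7.1).
Mode = β/(α+1) = 7.1/9.6 = 0.740.
Mean = β/(α−1) = 7.1/7.6 = 0.934.

MAP: 0.740. Posterior mean: 0.934.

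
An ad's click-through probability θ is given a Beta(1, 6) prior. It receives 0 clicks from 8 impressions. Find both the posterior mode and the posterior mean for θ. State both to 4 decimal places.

Posterior: Beta(1+0, 6+8) = Beta(1, 14).
Since α = 1 ≤ 1 and β > 1, the Beta density is monotone decreasing on [0,1]; the mode is at 0.
Mean = 1/(1+14) = 0.0667.

posterior mode = 0.0000, posterior mean = 0.0667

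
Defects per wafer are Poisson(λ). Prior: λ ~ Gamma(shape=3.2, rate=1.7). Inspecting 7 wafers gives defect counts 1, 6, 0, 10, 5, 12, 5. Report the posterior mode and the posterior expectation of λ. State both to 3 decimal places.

MAP = 4.736; posterior mean = 4.851

Σ counts = 39. Posterior: Gamma(shape = 3.2+39 = 42.2, rate = 1.7+7 = 8.7).
Mode = (α−1)/β = 41.2/8.7 = 4.736.
Mean = α/β = 42.2/8.7 = 4.851.
The posterior is right-skewed, so the mean exceeds the mode.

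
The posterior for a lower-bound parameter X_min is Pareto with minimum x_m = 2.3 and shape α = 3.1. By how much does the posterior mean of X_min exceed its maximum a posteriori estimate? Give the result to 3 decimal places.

The Pareto density is strictly decreasing on [x_m, ∞), so the mode is x_m = 2.300.
Mean = α·x_m/(α−1) = 3.1·2.3/2.1 = 3.395.
Difference = 3.395 − 2.300 = 1.095.

1.095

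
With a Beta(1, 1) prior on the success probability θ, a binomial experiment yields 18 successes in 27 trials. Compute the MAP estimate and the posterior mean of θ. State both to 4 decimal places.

Posterior: Beta(1+18, 1+9) = Beta(19, 10).
Mode = (19−1)/(19+10−2) = 18/27 = 0.6667.
Mean = 19/(19+10) = 19/29 = 0.6552.
The mean is pulled below the mode by the posterior's left skew.

MAP estimate = 0.6667, posterior mean = 0.6552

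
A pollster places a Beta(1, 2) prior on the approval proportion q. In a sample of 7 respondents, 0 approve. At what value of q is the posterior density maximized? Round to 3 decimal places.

0.000

Posterior: Beta(1+0, 2+7) = Beta(1, 9).
Since α = 1 ≤ 1 and β > 1, the Beta density is monotone decreasing on [0,1]; the mode is at 0.
Mean = 1/(1+9) = 0.100.
This is the posterior mode — the MAP estimate.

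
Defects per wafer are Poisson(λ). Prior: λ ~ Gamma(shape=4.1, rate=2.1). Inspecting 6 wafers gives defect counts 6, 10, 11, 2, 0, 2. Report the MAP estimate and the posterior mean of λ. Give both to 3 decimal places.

MAP estimate = 4.210, posterior mean = 4.333

Σ counts = 31. Posterior: Gamma(shape = 4.1+31 = 35.1, rate = 2.1+6 = 8.1).
Mode = (α−1)/β = 34.1/8.1 = 4.210.
Mean = α/β = 35.1/8.1 = 4.333.
The posterior is right-skewed, so the mean exceeds the mode.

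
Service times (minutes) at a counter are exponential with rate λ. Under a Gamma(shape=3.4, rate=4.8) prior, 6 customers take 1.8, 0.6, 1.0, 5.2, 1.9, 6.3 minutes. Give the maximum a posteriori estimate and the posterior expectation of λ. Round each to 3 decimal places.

Σ times = 16.8. Posterior: Gamma(shape = 3.4+6 = 9.4, rate = 4.8+16.8 = 21.6).
Mode = (α−1)/β = 8.4/21.6 = 0.389.
Mean = α/β = 9.4/21.6 = 0.435.
Right-skewed posterior ⇒ mode < mean.

MAP: 0.389. Posterior mean: 0.435.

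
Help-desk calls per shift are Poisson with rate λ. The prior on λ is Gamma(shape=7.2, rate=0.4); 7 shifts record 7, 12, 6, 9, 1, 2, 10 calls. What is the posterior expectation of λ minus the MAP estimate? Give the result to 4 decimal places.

Σ counts = 47. Posterior: Gamma(shape = 7.2+47 = 54.2, rate = 0.4+7 = 7.4).
Mode = (α−1)/β = 53.2/7.4 = 7.1892.
Mean = α/β = 54.2/7.4 = 7.3243.
Difference = 7.3243 − 7.1892 = 0.1351.

0.1351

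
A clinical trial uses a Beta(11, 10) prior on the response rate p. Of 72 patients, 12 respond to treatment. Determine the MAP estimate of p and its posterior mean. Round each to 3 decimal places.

MAP estimate = 0.242, posterior mean = 0.247

Posterior: Beta(11+12, 10+60) = Beta(23, 70).
Mode = (23−1)/(23+70−2) = 22/91 = 0.242.
Mean = 23/(23+70) = 23/93 = 0.247.
The posterior is right-skewed, so the mean exceeds the mode.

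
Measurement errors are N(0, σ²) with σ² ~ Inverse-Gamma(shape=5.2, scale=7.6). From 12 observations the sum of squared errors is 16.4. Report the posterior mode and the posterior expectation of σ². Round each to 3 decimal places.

MAP: 1.295. Posterior mean: 1.549.

Posterior: Inverse-Gamma(shape = 5.2+12/2 = 11.2, scale = 7.6+16.4/2 = 15.8).
Mode = β/(α+1) = 15.8/12.2 = 1.295.
Mean = β/(α−1) = 15.8/10.2 = 1.549.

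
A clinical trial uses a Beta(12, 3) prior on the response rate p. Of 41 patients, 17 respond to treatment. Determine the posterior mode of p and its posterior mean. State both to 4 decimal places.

Posterior: Beta(12+17, 3+24) = Beta(29, 27).
Mode = (29−1)/(29+27−2) = 28/54 = 0.5185.
Mean = 29/(29+27) = 29/56 = 0.5179.

MAP = 0.5185; posterior mean = 0.5179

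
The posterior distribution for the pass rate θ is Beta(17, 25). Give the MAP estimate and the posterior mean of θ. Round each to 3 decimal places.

Mode = (17−1)/(17+25−2) = 16/40 = 0.400.
Mean = 17/(17+25) = 17/42 = 0.405.
Right-skewed posterior ⇒ mode < mean.

MAP: 0.400. Posterior mean: 0.405.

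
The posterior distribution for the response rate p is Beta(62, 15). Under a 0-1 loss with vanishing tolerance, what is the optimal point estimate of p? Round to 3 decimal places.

0.813

Mode = (62−1)/(62+15−2) = 61/75 = 0.813.
Mean = 62/(62+15) = 62/77 = 0.805.
This is the posterior mode — the MAP estimate.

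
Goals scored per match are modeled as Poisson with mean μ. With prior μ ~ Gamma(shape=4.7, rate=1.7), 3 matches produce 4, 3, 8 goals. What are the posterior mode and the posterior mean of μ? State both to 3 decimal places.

Σ counts = 15. Posterior: Gamma(shape = 4.7+15 = 19.7, rate = 1.7+3 = 4.7).
Mode = (α−1)/β = 18.7/4.7 = 3.979.
Mean = α/β = 19.7/4.7 = 4.191.
Mean > mode: the posterior has a right tail.

MAP = 3.979; posterior mean = 4.191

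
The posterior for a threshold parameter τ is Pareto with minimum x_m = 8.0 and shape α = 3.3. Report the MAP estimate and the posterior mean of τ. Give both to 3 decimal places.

τ_MAP = 8.000, E[τ|data] = 11.478

The Pareto density is strictly decreasing on [x_m, ∞), so the mode is x_m = 8.000.
Mean = α·x_m/(α−1) = 3.3·8.0/2.3 = 11.478.
The mean is pulled above the mode by the posterior's right skew.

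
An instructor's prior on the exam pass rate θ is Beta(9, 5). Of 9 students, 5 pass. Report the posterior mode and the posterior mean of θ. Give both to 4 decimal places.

Posterior: Beta(9+5, 5+4) = Beta(14, 9).
Mode = (14−1)/(14+9−2) = 13/21 = 0.6190.
Mean = 14/(14+9) = 14/23 = 0.6087.
Mode > mean: the posterior has a left tail.

posterior mode = 0.6190, posterior mean = 0.6087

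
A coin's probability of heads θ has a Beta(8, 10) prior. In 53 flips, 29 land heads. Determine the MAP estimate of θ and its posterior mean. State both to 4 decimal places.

MAP = 0.5217, posterior mean = 0.5211

Posterior: Beta(8+29, 10+24) = Beta(37, 34).
Mode = (37−1)/(37+34−2) = 36/69 = 0.5217.
Mean = 37/(37+34) = 37/71 = 0.5211.
Left-skewed posterior ⇒ mean < mode.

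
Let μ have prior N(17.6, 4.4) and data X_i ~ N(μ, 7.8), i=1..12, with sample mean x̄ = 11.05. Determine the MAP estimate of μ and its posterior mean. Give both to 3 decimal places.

Posterior for μ is Normal. Precision-weighted mean: (1/4.4·17.6 + 12/7.8·11.05) / (1/4.4 + 12/7.8) = 11.893.
A Normal posterior is symmetric, so mode = mean.

MAP = 11.893; posterior mean = 11.893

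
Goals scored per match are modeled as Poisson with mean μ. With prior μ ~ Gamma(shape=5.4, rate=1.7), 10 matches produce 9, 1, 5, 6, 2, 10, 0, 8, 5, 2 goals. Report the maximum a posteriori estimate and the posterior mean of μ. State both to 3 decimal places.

Σ counts = 48. Posterior: Gamma(shape = 5.4+48 = 53.4, rate = 1.7+10 = 11.7).
Mode = (α−1)/β = 52.4/11.7 = 4.479.
Mean = α/β = 53.4/11.7 = 4.564.

μ_MAP = 4.479, E[μ|data] = 4.564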